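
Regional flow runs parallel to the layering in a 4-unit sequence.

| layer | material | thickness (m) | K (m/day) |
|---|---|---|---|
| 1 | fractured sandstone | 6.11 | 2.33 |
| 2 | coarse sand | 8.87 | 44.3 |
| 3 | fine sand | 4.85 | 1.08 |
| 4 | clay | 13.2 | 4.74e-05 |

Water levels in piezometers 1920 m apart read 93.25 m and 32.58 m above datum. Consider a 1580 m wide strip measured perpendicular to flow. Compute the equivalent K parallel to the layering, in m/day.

Flow is parallel to layering, so each bed carries its own Darcy discharge and the transmissivities add.
Σ(K_i·b_i) = 2.33×6.11 + 44.3×8.87 + 1.08×4.85 + 4.74e-05×13.2 = 412.4 m²/day.
Total thickness b = 33.03 m, so K_eq = Σ(K_i·b_i)/b = 12.49 m/day.

12.5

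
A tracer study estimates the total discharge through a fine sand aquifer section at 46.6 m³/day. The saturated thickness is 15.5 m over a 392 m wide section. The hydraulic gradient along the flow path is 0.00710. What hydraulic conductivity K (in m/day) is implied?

Cross-sectional area A = 392 × 15.5 = 6076 m².
Hydraulic gradient i = 0.00710.
From Q = K·A·i, K = Q / (A·i) = 46.6 / (6076 × 0.007100) = 1.080 m/day.

1.08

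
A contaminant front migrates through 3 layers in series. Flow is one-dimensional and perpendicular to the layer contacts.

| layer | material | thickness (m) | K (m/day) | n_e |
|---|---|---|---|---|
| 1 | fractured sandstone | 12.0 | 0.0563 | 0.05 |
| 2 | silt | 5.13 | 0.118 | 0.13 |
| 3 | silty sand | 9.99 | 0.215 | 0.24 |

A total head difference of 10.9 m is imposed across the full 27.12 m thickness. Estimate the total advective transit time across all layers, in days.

102

With flow normal to the layers, continuity requires the same specific discharge q through every layer.
Σ(b_i/K_i) = 12.0/0.0563 + 5.13/0.118 + 9.99/0.215 = 303.1 d.
q = Δh / Σ(b_i/K_i) = 10.9 / 303.1 = 0.03596 m/day.
In each layer the seepage velocity is v_i = q/n_i, so the layer transit time is t_i = b_i·n_i / q:
  layer 1 (fractured sandstone): t_1 = 12.0 × 0.05 / 0.03596 = 16.68 d
  layer 2 (silt): t_2 = 5.13 × 0.13 / 0.03596 = 18.54 d
  layer 3 (silty sand): t_3 = 9.99 × 0.24 / 0.03596 = 66.67 d
Total t = Σ t_i = 101.9 days.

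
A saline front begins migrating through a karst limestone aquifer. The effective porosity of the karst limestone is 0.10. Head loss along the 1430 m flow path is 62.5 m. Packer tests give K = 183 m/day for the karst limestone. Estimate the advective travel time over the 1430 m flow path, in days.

17.9

Hydraulic gradient i = Δh / L = 62.5 / 1430 = 0.04371.
Darcy flux q = K · i = 183.0 × 0.04371 = 7.998 m/day.
Seepage velocity v = q / n_e = 7.998 / 0.10 = 79.98 m/day.
Travel time t = L / v = 1430 / 79.98 = 17.88 days.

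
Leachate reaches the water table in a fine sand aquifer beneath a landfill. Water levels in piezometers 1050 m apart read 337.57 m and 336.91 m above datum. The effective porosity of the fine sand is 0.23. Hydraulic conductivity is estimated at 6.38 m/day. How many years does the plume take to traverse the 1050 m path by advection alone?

Hydraulic gradient i = (337.57 − 336.91) / 1050 = 0.66 / 1050 = 0.0006286.
Darcy flux q = K · i = 6.380 × 0.0006286 = 0.004010 m/day.
Seepage velocity v = q / n_e = 0.004010 / 0.23 = 0.01744 m/day.
Travel time t = L / v = 1050 / 0.01744 = 60220 days = 164.9 years.

165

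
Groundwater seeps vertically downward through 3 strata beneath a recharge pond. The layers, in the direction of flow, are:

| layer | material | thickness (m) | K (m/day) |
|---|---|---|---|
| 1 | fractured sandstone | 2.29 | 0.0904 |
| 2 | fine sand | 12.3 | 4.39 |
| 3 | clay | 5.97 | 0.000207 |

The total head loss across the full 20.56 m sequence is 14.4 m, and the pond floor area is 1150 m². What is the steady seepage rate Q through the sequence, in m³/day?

0.574

Flow is perpendicular to layering, so the layers act in series and the equivalent K is the thickness-weighted harmonic mean.
Total thickness L = 2.29 + 12.3 + 5.97 = 20.56 m.
Σ(b_i/K_i) = 2.29/0.0904 + 12.3/4.39 + 5.97/0.000207 = 28869 d.
K_eq = L / Σ(b_i/K_i) = 20.56 / 28869 = 0.0007122 m/day.
Q = K_eq · A · (Δh/L) = 0.0007122 × 1150 × (14.4/20.56) = 0.5736 m³/day.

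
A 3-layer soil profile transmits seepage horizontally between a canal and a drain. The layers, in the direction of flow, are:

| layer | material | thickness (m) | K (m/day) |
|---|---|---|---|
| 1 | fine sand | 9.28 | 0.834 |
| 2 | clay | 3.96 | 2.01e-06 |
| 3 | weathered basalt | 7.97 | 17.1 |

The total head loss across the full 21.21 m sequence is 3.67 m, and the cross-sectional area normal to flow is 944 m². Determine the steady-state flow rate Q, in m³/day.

Flow is perpendicular to layering, so the layers act in series and the equivalent K is the thickness-weighted harmonic mean.
Total thickness L = 9.28 + 3.96 + 7.97 = 21.21 m.
Σ(b_i/K_i) = 9.28/0.834 + 3.96/2.01e-06 + 7.97/17.1 = 1.970e+06 d.
K_eq = L / Σ(b_i/K_i) = 21.21 / 1.970e+06 = 1.077e-05 m/day.
Q = K_eq · A · (Δh/L) = 1.077e-05 × 944 × (3.67/21.21) = 0.001758 m³/day.

0.00176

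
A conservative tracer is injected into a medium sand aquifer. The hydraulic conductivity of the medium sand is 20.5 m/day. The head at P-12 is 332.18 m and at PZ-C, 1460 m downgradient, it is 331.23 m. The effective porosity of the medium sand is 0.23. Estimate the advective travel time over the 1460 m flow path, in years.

68.9

Hydraulic gradient i = (332.18 − 331.23) / 1460 = 0.95 / 1460 = 0.0006507.
Darcy flux q = K · i = 20.50 × 0.0006507 = 0.01334 m/day.
Seepage velocity v = q / n_e = 0.01334 / 0.23 = 0.05800 m/day.
Travel time t = L / v = 1460 / 0.05800 = 25174 days = 68.92 years.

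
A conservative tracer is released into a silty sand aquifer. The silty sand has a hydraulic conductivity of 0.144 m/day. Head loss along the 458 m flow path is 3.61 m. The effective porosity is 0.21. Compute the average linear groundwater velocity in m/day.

0.00540

Hydraulic gradient i = Δh / L = 3.61 / 458 = 0.007882.
Darcy flux q = K · i = 0.1440 × 0.007882 = 0.001135 m/day.
Seepage velocity v = q / n_e = 0.001135 / 0.21 = 0.005405 m/day.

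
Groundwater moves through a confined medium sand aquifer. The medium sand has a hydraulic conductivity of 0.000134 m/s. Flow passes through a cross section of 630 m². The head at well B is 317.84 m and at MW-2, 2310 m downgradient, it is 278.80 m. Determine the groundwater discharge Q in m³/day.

123

Convert K: 0.000134 m/s × 86400 = 11.58 m/day.
Hydraulic gradient i = (317.84 − 278.80) / 2310 = 39.04 / 2310 = 0.01690.
Darcy's law: Q = K · A · i = 11.58 × 630.0 × 0.01690 = 123.3 m³/day.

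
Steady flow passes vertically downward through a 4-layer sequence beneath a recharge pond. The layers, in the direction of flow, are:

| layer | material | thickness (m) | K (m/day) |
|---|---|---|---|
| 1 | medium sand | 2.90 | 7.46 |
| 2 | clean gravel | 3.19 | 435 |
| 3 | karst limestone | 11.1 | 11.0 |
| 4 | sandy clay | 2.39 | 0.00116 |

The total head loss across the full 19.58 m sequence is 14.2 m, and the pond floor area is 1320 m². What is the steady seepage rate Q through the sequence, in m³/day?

9.09

Flow is perpendicular to layering, so the layers act in series and the equivalent K is the thickness-weighted harmonic mean.
Total thickness L = 2.90 + 3.19 + 11.1 + 2.39 = 19.58 m.
Σ(b_i/K_i) = 2.90/7.46 + 3.19/435 + 11.1/11.0 + 2.39/0.00116 = 2062 d.
K_eq = L / Σ(b_i/K_i) = 19.58 / 2062 = 0.009497 m/day.
Q = K_eq · A · (Δh/L) = 0.009497 × 1320 × (14.2/19.58) = 9.091 m³/day.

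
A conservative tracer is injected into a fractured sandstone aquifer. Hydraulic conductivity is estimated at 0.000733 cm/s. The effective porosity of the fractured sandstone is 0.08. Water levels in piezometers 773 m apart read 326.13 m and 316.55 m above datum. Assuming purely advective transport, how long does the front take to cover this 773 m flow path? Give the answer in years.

Convert K: 0.000733 cm/s × 864 = 0.6333 m/day.
Hydraulic gradient i = (326.13 − 316.55) / 773 = 9.58 / 773 = 0.01239.
Darcy flux q = K · i = 0.6333 × 0.01239 = 0.007849 m/day.
Seepage velocity v = q / n_e = 0.007849 / 0.08 = 0.09811 m/day.
Travel time t = L / v = 773 / 0.09811 = 7879 days = 21.57 years.

21.6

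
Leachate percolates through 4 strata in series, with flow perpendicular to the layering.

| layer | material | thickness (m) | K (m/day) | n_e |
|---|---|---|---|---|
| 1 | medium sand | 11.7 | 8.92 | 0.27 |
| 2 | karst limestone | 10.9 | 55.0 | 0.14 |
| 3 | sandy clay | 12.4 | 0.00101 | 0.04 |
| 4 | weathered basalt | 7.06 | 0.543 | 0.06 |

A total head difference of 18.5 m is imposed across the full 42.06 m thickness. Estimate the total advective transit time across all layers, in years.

10.2

With flow normal to the layers, continuity requires the same specific discharge q through every layer.
Σ(b_i/K_i) = 11.7/8.92 + 10.9/55.0 + 12.4/0.00101 + 7.06/0.543 = 12292 d.
q = Δh / Σ(b_i/K_i) = 18.5 / 12292 = 0.001505 m/day.
In each layer the seepage velocity is v_i = q/n_i, so the layer transit time is t_i = b_i·n_i / q:
  layer 1 (medium sand): t_1 = 11.7 × 0.27 / 0.001505 = 2099 d
  layer 2 (karst limestone): t_2 = 10.9 × 0.14 / 0.001505 = 1014 d
  layer 3 (sandy clay): t_3 = 12.4 × 0.04 / 0.001505 = 329.6 d
  layer 4 (weathered basalt): t_4 = 7.06 × 0.06 / 0.001505 = 281.4 d
Total t = Σ t_i = 3724 days = 10.20 years.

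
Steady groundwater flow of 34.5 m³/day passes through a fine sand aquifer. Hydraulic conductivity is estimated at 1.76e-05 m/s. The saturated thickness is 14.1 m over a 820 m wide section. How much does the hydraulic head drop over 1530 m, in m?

3.00

Convert K: 1.76e-05 m/s × 86400 = 1.521 m/day.
Cross-sectional area A = 820 × 14.1 = 11562 m².
From Q = K·A·i, i = Q / (K·A) = 34.5 / (1.521 × 11562) = 0.001962.
Head loss Δh = i · L = 0.001962 × 1530 = 3.002 m.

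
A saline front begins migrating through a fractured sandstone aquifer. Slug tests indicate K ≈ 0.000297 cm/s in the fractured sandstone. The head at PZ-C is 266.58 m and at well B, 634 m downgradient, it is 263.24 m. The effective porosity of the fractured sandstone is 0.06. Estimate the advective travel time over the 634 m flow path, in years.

Convert K: 0.000297 cm/s × 864 = 0.2566 m/day.
Hydraulic gradient i = (266.58 − 263.24) / 634 = 3.34 / 634 = 0.005268.
Darcy flux q = K · i = 0.2566 × 0.005268 = 0.001352 m/day.
Seepage velocity v = q / n_e = 0.001352 / 0.06 = 0.02253 m/day.
Travel time t = L / v = 634 / 0.02253 = 28139 days = 77.04 years.

77.0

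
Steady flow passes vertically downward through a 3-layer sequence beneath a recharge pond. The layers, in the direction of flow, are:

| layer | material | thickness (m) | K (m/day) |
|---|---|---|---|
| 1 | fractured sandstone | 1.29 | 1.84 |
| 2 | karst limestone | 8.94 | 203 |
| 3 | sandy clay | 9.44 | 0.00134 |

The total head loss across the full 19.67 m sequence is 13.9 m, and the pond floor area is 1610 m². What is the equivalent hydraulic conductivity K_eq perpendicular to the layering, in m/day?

0.00279

Flow is perpendicular to layering, so the layers act in series and the equivalent K is the thickness-weighted harmonic mean.
Total thickness L = 1.29 + 8.94 + 9.44 = 19.67 m.
Σ(b_i/K_i) = 1.29/1.84 + 8.94/203 + 9.44/0.00134 = 7046 d.
K_eq = L / Σ(b_i/K_i) = 19.67 / 7046 = 0.002792 m/day.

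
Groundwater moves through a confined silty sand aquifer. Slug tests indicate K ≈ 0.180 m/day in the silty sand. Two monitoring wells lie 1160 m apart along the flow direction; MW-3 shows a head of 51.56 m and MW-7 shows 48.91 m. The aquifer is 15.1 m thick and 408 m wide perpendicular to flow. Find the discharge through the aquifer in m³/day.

2.53

Cross-sectional area A = 408 × 15.1 = 6161 m².
Hydraulic gradient i = (51.56 − 48.91) / 1160 = 2.65 / 1160 = 0.002284.
Darcy's law: Q = K · A · i = 0.1800 × 6161 × 0.002284 = 2.533 m³/day.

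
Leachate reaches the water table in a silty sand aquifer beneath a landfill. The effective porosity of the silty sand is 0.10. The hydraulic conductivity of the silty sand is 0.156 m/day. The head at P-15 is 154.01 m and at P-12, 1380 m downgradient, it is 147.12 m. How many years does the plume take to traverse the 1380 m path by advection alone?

Hydraulic gradient i = (154.01 − 147.12) / 1380 = 6.89 / 1380 = 0.004993.
Darcy flux q = K · i = 0.1560 × 0.004993 = 0.0007789 m/day.
Seepage velocity v = q / n_e = 0.0007789 / 0.10 = 0.007789 m/day.
Travel time t = L / v = 1380 / 0.007789 = 1.772e+05 days = 485.1 years.

485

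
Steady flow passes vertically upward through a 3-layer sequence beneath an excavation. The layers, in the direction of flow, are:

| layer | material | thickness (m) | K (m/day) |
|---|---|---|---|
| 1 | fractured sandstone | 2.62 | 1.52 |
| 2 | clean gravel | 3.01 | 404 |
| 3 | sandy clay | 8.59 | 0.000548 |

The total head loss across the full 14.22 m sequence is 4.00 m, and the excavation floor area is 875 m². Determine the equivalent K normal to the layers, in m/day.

Flow is perpendicular to layering, so the layers act in series and the equivalent K is the thickness-weighted harmonic mean.
Total thickness L = 2.62 + 3.01 + 8.59 = 14.22 m.
Σ(b_i/K_i) = 2.62/1.52 + 3.01/404 + 8.59/0.000548 = 15677 d.
K_eq = L / Σ(b_i/K_i) = 14.22 / 15677 = 0.0009071 m/day.

0.000907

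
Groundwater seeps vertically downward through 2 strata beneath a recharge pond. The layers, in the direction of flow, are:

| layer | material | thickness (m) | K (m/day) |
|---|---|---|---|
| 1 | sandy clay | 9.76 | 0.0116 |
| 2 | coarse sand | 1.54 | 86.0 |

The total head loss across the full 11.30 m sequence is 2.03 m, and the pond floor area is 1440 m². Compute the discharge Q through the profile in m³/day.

3.47

Flow is perpendicular to layering, so the layers act in series and the equivalent K is the thickness-weighted harmonic mean.
Total thickness L = 9.76 + 1.54 = 11.30 m.
Σ(b_i/K_i) = 9.76/0.0116 + 1.54/86.0 = 841.4 d.
K_eq = L / Σ(b_i/K_i) = 11.30 / 841.4 = 0.01343 m/day.
Q = K_eq · A · (Δh/L) = 0.01343 × 1440 × (2.03/11.30) = 3.474 m³/day.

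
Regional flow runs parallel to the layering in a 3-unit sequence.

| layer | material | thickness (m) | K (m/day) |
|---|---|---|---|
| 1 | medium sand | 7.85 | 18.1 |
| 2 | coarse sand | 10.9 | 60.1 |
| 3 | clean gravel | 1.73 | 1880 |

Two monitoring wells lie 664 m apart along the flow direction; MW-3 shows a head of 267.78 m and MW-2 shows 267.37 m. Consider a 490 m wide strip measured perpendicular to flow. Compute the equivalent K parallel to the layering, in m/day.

Flow is parallel to layering, so each bed carries its own Darcy discharge and the transmissivities add.
Σ(K_i·b_i) = 18.1×7.85 + 60.1×10.9 + 1880×1.73 = 4050 m²/day.
Total thickness b = 20.48 m, so K_eq = Σ(K_i·b_i)/b = 197.7 m/day.

198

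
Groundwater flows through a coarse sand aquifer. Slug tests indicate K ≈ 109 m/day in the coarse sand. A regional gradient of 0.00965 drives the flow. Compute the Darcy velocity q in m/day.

1.05

Hydraulic gradient i = 0.00965.
Specific discharge q = K · i = 109.0 × 0.009650 = 1.052 m/day.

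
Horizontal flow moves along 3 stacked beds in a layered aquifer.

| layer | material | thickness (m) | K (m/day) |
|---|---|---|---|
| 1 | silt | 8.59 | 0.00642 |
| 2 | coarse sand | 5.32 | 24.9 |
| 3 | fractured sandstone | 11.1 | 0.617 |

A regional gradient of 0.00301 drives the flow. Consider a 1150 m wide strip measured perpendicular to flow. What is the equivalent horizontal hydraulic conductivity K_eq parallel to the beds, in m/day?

Flow is parallel to layering, so each bed carries its own Darcy discharge and the transmissivities add.
Σ(K_i·b_i) = 0.00642×8.59 + 24.9×5.32 + 0.617×11.1 = 139.4 m²/day.
Total thickness b = 25.01 m, so K_eq = Σ(K_i·b_i)/b = 5.573 m/day.

5.57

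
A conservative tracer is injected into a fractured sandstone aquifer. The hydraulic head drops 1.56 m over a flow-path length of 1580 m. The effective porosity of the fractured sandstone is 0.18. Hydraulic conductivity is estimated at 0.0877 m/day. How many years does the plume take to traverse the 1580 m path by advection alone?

Hydraulic gradient i = Δh / L = 1.56 / 1580 = 0.0009873.
Darcy flux q = K · i = 0.08770 × 0.0009873 = 8.659e-05 m/day.
Seepage velocity v = q / n_e = 8.659e-05 / 0.18 = 0.0004811 m/day.
Travel time t = L / v = 1580 / 0.0004811 = 3.284e+06 days = 8992 years.

8990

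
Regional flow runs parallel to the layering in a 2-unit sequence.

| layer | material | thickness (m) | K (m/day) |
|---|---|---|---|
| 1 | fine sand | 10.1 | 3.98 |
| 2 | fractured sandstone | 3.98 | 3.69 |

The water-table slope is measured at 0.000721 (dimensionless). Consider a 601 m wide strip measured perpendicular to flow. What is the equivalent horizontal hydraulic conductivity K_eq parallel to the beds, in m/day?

3.90

Flow is parallel to layering, so each bed carries its own Darcy discharge and the transmissivities add.
Σ(K_i·b_i) = 3.98×10.1 + 3.69×3.98 = 54.88 m²/day.
Total thickness b = 14.08 m, so K_eq = Σ(K_i·b_i)/b = 3.898 m/day.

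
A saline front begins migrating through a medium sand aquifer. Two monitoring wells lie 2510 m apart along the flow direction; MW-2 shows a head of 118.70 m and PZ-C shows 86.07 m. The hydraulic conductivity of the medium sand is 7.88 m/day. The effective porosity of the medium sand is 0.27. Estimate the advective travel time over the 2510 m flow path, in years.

Hydraulic gradient i = (118.70 − 86.07) / 2510 = 32.63 / 2510 = 0.01300.
Darcy flux q = K · i = 7.880 × 0.01300 = 0.1024 m/day.
Seepage velocity v = q / n_e = 0.1024 / 0.27 = 0.3794 m/day.
Travel time t = L / v = 2510 / 0.3794 = 6616 days = 18.11 years.

18.1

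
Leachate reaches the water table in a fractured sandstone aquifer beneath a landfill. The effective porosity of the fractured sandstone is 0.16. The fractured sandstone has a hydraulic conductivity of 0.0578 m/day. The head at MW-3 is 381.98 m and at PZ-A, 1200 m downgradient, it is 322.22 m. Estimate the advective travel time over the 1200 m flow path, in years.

Hydraulic gradient i = (381.98 − 322.22) / 1200 = 59.76 / 1200 = 0.04980.
Darcy flux q = K · i = 0.05780 × 0.04980 = 0.002878 m/day.
Seepage velocity v = q / n_e = 0.002878 / 0.16 = 0.01799 m/day.
Travel time t = L / v = 1200 / 0.01799 = 66703 days = 182.6 years.

183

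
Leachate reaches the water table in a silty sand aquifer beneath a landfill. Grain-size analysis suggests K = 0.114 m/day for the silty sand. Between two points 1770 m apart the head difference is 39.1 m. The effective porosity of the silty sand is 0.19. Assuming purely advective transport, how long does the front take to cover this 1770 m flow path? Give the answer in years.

366

Hydraulic gradient i = Δh / L = 39.1 / 1770 = 0.02209.
Darcy flux q = K · i = 0.1140 × 0.02209 = 0.002518 m/day.
Seepage velocity v = q / n_e = 0.002518 / 0.19 = 0.01325 m/day.
Travel time t = L / v = 1770 / 0.01325 = 1.335e+05 days = 365.6 years.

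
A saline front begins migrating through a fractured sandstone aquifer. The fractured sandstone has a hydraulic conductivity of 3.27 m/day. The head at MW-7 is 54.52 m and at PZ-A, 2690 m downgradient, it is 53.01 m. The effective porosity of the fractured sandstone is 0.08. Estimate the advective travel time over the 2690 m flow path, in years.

Hydraulic gradient i = (54.52 − 53.01) / 2690 = 1.51 / 2690 = 0.0005613.
Darcy flux q = K · i = 3.270 × 0.0005613 = 0.001836 m/day.
Seepage velocity v = q / n_e = 0.001836 / 0.08 = 0.02294 m/day.
Travel time t = L / v = 2690 / 0.02294 = 1.172e+05 days = 321.0 years.

321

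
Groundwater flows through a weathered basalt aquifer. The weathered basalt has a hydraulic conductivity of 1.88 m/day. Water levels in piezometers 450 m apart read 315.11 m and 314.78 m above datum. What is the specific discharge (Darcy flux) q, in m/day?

Hydraulic gradient i = (315.11 − 314.78) / 450 = 0.33 / 450 = 0.0007333.
Specific discharge q = K · i = 1.880 × 0.0007333 = 0.001379 m/day.

0.00138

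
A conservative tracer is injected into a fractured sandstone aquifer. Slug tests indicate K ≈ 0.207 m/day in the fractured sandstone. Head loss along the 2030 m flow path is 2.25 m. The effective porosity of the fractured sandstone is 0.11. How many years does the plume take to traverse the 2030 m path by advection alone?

Hydraulic gradient i = Δh / L = 2.25 / 2030 = 0.001108.
Darcy flux q = K · i = 0.2070 × 0.001108 = 0.0002294 m/day.
Seepage velocity v = q / n_e = 0.0002294 / 0.11 = 0.002086 m/day.
Travel time t = L / v = 2030 / 0.002086 = 9.733e+05 days = 2665 years.

2660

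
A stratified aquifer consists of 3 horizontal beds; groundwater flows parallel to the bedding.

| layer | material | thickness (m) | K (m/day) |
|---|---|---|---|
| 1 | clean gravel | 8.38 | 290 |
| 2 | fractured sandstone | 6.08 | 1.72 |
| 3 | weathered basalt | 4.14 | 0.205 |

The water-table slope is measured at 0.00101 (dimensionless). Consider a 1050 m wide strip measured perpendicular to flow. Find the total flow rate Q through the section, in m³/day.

2590

Flow is parallel to layering, so each bed carries its own Darcy discharge and the transmissivities add.
Σ(K_i·b_i) = 290×8.38 + 1.72×6.08 + 0.205×4.14 = 2442 m²/day.
Hydraulic gradient i = 0.00101.
Q = Σ(K_i·b_i) · W · i = 2442 × 1050 × 0.001010 = 2589 m³/day.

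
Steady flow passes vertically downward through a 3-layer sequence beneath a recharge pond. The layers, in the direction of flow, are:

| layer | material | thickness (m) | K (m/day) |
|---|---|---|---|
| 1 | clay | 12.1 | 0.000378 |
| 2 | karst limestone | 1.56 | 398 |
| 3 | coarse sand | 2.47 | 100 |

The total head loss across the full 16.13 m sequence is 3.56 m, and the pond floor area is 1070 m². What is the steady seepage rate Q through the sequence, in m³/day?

0.119

Flow is perpendicular to layering, so the layers act in series and the equivalent K is the thickness-weighted harmonic mean.
Total thickness L = 12.1 + 1.56 + 2.47 = 16.13 m.
Σ(b_i/K_i) = 12.1/0.000378 + 1.56/398 + 2.47/100 = 32011 d.
K_eq = L / Σ(b_i/K_i) = 16.13 / 32011 = 0.0005039 m/day.
Q = K_eq · A · (Δh/L) = 0.0005039 × 1070 × (3.56/16.13) = 0.1190 m³/day.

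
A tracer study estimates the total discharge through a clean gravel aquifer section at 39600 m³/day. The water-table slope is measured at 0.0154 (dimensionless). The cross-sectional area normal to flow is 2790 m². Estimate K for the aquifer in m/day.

922

Hydraulic gradient i = 0.0154.
From Q = K·A·i, K = Q / (A·i) = 39600 / (2790 × 0.01540) = 921.7 m/day.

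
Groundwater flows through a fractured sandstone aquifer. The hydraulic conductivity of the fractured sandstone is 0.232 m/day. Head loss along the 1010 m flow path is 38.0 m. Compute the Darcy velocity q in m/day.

Hydraulic gradient i = Δh / L = 38.0 / 1010 = 0.03762.
Specific discharge q = K · i = 0.2320 × 0.03762 = 0.008729 m/day.

0.00873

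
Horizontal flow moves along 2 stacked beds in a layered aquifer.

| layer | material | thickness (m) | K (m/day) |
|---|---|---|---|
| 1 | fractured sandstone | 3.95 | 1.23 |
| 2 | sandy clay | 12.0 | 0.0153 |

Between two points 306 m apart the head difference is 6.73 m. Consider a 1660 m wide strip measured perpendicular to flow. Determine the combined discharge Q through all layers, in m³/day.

Flow is parallel to layering, so each bed carries its own Darcy discharge and the transmissivities add.
Σ(K_i·b_i) = 1.23×3.95 + 0.0153×12.0 = 5.042 m²/day.
Hydraulic gradient i = Δh / L = 6.73 / 306 = 0.02199.
Q = Σ(K_i·b_i) · W · i = 5.042 × 1660 × 0.02199 = 184.1 m³/day.

184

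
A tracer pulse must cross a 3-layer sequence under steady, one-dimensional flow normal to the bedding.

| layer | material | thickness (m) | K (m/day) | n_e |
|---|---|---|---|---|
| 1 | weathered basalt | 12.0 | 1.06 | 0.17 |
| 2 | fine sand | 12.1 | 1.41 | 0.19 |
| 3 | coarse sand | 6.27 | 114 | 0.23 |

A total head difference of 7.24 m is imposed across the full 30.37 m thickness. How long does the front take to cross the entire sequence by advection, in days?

With flow normal to the layers, continuity requires the same specific discharge q through every layer.
Σ(b_i/K_i) = 12.0/1.06 + 12.1/1.41 + 6.27/114 = 19.96 d.
q = Δh / Σ(b_i/K_i) = 7.24 / 19.96 = 0.3628 m/day.
In each layer the seepage velocity is v_i = q/n_i, so the layer transit time is t_i = b_i·n_i / q:
  layer 1 (weathered basalt): t_1 = 12.0 × 0.17 / 0.3628 = 5.623 d
  layer 2 (fine sand): t_2 = 12.1 × 0.19 / 0.3628 = 6.337 d
  layer 3 (coarse sand): t_3 = 6.27 × 0.23 / 0.3628 = 3.975 d
Total t = Σ t_i = 15.94 days.

15.9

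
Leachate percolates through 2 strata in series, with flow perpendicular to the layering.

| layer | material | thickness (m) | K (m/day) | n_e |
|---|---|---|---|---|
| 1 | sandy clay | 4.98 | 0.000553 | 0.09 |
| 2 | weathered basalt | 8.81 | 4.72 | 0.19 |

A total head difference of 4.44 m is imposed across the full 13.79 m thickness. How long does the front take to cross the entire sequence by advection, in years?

11.8

With flow normal to the layers, continuity requires the same specific discharge q through every layer.
Σ(b_i/K_i) = 4.98/0.000553 + 8.81/4.72 = 9007 d.
q = Δh / Σ(b_i/K_i) = 4.44 / 9007 = 0.0004929 m/day.
In each layer the seepage velocity is v_i = q/n_i, so the layer transit time is t_i = b_i·n_i / q:
  layer 1 (sandy clay): t_1 = 4.98 × 0.09 / 0.0004929 = 909.2 d
  layer 2 (weathered basalt): t_2 = 8.81 × 0.19 / 0.0004929 = 3396 d
Total t = Σ t_i = 4305 days = 11.79 years.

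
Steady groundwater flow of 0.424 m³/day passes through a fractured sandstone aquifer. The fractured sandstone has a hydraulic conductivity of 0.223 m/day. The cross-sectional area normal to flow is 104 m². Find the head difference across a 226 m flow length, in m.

4.13

From Q = K·A·i, i = Q / (K·A) = 0.424 / (0.2230 × 104.0) = 0.01828.
Head loss Δh = i · L = 0.01828 × 226 = 4.132 m.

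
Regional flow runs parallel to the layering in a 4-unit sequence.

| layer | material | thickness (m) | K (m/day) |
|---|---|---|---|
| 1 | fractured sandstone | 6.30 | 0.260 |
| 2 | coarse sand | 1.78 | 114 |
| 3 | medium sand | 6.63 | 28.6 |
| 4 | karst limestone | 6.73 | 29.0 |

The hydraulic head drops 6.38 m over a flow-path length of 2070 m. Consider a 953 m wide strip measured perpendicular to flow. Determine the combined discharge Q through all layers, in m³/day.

Flow is parallel to layering, so each bed carries its own Darcy discharge and the transmissivities add.
Σ(K_i·b_i) = 0.260×6.30 + 114×1.78 + 28.6×6.63 + 29.0×6.73 = 589.3 m²/day.
Hydraulic gradient i = Δh / L = 6.38 / 2070 = 0.003082.
Q = Σ(K_i·b_i) · W · i = 589.3 × 953 × 0.003082 = 1731 m³/day.

1730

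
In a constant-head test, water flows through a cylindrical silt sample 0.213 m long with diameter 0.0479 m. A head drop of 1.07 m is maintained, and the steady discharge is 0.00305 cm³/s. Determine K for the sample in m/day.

Cross-sectional area A = π·(d/2)² = π × (0.0479/2)² = 0.001802 m².
Convert discharge: 0.00305 cm³/s = 3.050e-09 m³/s.
Darcy's law rearranged: K = Q·L / (A·Δh) = 3.050e-09 × 0.213 / (0.001802 × 1.07) = 3.369e-07 m/s = 0.02911 m/day.

0.0291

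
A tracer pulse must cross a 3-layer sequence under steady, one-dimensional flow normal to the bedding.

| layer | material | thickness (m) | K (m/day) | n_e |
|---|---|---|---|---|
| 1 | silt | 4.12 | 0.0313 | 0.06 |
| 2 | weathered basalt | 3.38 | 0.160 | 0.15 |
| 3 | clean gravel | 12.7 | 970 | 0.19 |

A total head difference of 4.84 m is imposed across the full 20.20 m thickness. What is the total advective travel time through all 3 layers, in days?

With flow normal to the layers, continuity requires the same specific discharge q through every layer.
Σ(b_i/K_i) = 4.12/0.0313 + 3.38/0.160 + 12.7/970 = 152.8 d.
q = Δh / Σ(b_i/K_i) = 4.84 / 152.8 = 0.03168 m/day.
In each layer the seepage velocity is v_i = q/n_i, so the layer transit time is t_i = b_i·n_i / q:
  layer 1 (silt): t_1 = 4.12 × 0.06 / 0.03168 = 7.803 d
  layer 2 (weathered basalt): t_2 = 3.38 × 0.15 / 0.03168 = 16.00 d
  layer 3 (clean gravel): t_3 = 12.7 × 0.19 / 0.03168 = 76.16 d
Total t = Σ t_i = 99.97 days.

100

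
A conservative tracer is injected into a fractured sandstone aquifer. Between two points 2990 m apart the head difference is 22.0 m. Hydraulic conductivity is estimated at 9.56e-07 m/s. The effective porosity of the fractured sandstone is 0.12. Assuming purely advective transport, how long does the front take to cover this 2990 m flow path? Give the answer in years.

Convert K: 9.56e-07 m/s × 86400 = 0.08260 m/day.
Hydraulic gradient i = Δh / L = 22.0 / 2990 = 0.007358.
Darcy flux q = K · i = 0.08260 × 0.007358 = 0.0006077 m/day.
Seepage velocity v = q / n_e = 0.0006077 / 0.12 = 0.005065 m/day.
Travel time t = L / v = 2990 / 0.005065 = 5.904e+05 days = 1616 years.

1620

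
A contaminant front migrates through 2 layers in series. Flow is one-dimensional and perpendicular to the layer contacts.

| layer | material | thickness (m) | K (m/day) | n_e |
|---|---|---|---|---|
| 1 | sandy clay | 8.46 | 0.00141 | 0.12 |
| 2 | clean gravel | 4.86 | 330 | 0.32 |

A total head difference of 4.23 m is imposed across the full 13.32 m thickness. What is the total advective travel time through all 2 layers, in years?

9.98

With flow normal to the layers, continuity requires the same specific discharge q through every layer.
Σ(b_i/K_i) = 8.46/0.00141 + 4.86/330 = 6000 d.
q = Δh / Σ(b_i/K_i) = 4.23 / 6000 = 0.0007050 m/day.
In each layer the seepage velocity is v_i = q/n_i, so the layer transit time is t_i = b_i·n_i / q:
  layer 1 (sandy clay): t_1 = 8.46 × 0.12 / 0.0007050 = 1440 d
  layer 2 (clean gravel): t_2 = 4.86 × 0.32 / 0.0007050 = 2206 d
Total t = Σ t_i = 3646 days = 9.982 years.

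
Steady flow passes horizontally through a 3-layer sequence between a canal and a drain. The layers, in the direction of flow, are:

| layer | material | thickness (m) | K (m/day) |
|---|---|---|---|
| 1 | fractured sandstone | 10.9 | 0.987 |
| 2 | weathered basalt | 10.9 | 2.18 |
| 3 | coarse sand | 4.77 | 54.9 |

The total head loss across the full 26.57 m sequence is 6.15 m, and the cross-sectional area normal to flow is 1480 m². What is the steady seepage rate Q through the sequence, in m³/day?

Flow is perpendicular to layering, so the layers act in series and the equivalent K is the thickness-weighted harmonic mean.
Total thickness L = 10.9 + 10.9 + 4.77 = 26.57 m.
Σ(b_i/K_i) = 10.9/0.987 + 10.9/2.18 + 4.77/54.9 = 16.13 d.
K_eq = L / Σ(b_i/K_i) = 26.57 / 16.13 = 1.647 m/day.
Q = K_eq · A · (Δh/L) = 1.647 × 1480 × (6.15/26.57) = 564.3 m³/day.

564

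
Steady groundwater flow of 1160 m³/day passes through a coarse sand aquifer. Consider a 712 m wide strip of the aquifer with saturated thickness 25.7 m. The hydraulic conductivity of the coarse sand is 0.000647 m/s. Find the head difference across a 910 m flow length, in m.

1.03

Convert K: 0.000647 m/s × 86400 = 55.90 m/day.
Cross-sectional area A = 712 × 25.7 = 18298 m².
From Q = K·A·i, i = Q / (K·A) = 1160 / (55.90 × 18298) = 0.001134.
Head loss Δh = i · L = 0.001134 × 910 = 1.032 m.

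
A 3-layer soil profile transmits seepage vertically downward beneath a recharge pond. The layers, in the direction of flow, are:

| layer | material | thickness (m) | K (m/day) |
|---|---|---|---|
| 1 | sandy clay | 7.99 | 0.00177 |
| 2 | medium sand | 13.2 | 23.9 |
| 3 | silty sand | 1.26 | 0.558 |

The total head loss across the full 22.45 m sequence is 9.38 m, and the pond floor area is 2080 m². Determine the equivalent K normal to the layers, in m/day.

0.00497

Flow is perpendicular to layering, so the layers act in series and the equivalent K is the thickness-weighted harmonic mean.
Total thickness L = 7.99 + 13.2 + 1.26 = 22.45 m.
Σ(b_i/K_i) = 7.99/0.00177 + 13.2/23.9 + 1.26/0.558 = 4517 d.
K_eq = L / Σ(b_i/K_i) = 22.45 / 4517 = 0.004970 m/day.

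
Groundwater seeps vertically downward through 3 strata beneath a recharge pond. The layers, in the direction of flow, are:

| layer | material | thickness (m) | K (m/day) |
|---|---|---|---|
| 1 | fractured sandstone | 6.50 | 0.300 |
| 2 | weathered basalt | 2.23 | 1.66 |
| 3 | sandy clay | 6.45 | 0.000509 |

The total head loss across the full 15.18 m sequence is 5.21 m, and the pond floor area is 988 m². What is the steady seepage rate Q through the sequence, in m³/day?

Flow is perpendicular to layering, so the layers act in series and the equivalent K is the thickness-weighted harmonic mean.
Total thickness L = 6.50 + 2.23 + 6.45 = 15.18 m.
Σ(b_i/K_i) = 6.50/0.300 + 2.23/1.66 + 6.45/0.000509 = 12695 d.
K_eq = L / Σ(b_i/K_i) = 15.18 / 12695 = 0.001196 m/day.
Q = K_eq · A · (Δh/L) = 0.001196 × 988 × (5.21/15.18) = 0.4055 m³/day.

0.405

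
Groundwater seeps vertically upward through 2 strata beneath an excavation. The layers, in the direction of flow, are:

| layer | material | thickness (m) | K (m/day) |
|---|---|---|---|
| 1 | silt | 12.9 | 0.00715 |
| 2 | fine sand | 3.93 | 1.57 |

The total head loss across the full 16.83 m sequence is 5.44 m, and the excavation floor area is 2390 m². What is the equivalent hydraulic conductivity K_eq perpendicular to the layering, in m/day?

0.00932

Flow is perpendicular to layering, so the layers act in series and the equivalent K is the thickness-weighted harmonic mean.
Total thickness L = 12.9 + 3.93 = 16.83 m.
Σ(b_i/K_i) = 12.9/0.00715 + 3.93/1.57 = 1807 d.
K_eq = L / Σ(b_i/K_i) = 16.83 / 1807 = 0.009315 m/day.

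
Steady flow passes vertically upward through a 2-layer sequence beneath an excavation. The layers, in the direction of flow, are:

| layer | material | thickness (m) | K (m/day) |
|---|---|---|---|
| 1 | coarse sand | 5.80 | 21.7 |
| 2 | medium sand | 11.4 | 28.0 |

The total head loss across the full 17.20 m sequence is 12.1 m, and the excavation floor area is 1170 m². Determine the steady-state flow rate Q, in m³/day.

Flow is perpendicular to layering, so the layers act in series and the equivalent K is the thickness-weighted harmonic mean.
Total thickness L = 5.80 + 11.4 = 17.20 m.
Σ(b_i/K_i) = 5.80/21.7 + 11.4/28.0 = 0.6744 d.
K_eq = L / Σ(b_i/K_i) = 17.20 / 0.6744 = 25.50 m/day.
Q = K_eq · A · (Δh/L) = 25.50 × 1170 × (12.1/17.20) = 20991 m³/day.

21000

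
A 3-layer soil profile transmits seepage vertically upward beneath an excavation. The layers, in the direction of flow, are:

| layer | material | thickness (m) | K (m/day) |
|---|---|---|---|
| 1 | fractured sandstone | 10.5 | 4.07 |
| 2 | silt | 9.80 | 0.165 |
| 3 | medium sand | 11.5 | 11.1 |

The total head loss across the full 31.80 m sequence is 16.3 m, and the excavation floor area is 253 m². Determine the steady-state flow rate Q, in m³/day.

65.4

Flow is perpendicular to layering, so the layers act in series and the equivalent K is the thickness-weighted harmonic mean.
Total thickness L = 10.5 + 9.80 + 11.5 = 31.80 m.
Σ(b_i/K_i) = 10.5/4.07 + 9.80/0.165 + 11.5/11.1 = 63.01 d.
K_eq = L / Σ(b_i/K_i) = 31.80 / 63.01 = 0.5047 m/day.
Q = K_eq · A · (Δh/L) = 0.5047 × 253 × (16.3/31.80) = 65.45 m³/day.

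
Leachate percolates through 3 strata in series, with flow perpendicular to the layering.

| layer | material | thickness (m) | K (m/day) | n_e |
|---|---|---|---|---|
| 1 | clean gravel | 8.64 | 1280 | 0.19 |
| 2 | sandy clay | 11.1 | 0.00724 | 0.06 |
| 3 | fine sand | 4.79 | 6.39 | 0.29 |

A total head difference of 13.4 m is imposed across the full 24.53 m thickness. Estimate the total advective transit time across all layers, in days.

423

With flow normal to the layers, continuity requires the same specific discharge q through every layer.
Σ(b_i/K_i) = 8.64/1280 + 11.1/0.00724 + 4.79/6.39 = 1534 d.
q = Δh / Σ(b_i/K_i) = 13.4 / 1534 = 0.008736 m/day.
In each layer the seepage velocity is v_i = q/n_i, so the layer transit time is t_i = b_i·n_i / q:
  layer 1 (clean gravel): t_1 = 8.64 × 0.19 / 0.008736 = 187.9 d
  layer 2 (sandy clay): t_2 = 11.1 × 0.06 / 0.008736 = 76.24 d
  layer 3 (fine sand): t_3 = 4.79 × 0.29 / 0.008736 = 159.0 d
Total t = Σ t_i = 423.2 days.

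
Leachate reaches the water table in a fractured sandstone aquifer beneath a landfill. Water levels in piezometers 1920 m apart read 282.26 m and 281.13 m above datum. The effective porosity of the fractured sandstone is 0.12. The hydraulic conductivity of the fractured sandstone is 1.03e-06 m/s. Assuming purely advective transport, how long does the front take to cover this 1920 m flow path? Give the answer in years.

Convert K: 1.03e-06 m/s × 86400 = 0.08899 m/day.
Hydraulic gradient i = (282.26 − 281.13) / 1920 = 1.13 / 1920 = 0.0005885.
Darcy flux q = K · i = 0.08899 × 0.0005885 = 5.238e-05 m/day.
Seepage velocity v = q / n_e = 5.238e-05 / 0.12 = 0.0004365 m/day.
Travel time t = L / v = 1920 / 0.0004365 = 4.399e+06 days = 12044 years.

12000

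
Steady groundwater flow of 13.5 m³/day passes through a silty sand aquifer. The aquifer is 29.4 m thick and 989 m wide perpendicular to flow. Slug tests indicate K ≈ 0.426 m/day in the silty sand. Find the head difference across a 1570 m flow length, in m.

Cross-sectional area A = 989 × 29.4 = 29077 m².
From Q = K·A·i, i = Q / (K·A) = 13.5 / (0.4260 × 29077) = 0.001090.
Head loss Δh = i · L = 0.001090 × 1570 = 1.711 m.

1.71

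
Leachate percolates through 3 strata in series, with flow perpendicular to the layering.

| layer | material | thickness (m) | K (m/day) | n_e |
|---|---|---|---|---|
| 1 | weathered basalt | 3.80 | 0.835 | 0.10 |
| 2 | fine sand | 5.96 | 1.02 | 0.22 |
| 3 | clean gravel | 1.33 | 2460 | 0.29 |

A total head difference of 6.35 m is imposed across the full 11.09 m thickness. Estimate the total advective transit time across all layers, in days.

3.40

With flow normal to the layers, continuity requires the same specific discharge q through every layer.
Σ(b_i/K_i) = 3.80/0.835 + 5.96/1.02 + 1.33/2460 = 10.39 d.
q = Δh / Σ(b_i/K_i) = 6.35 / 10.39 = 0.6109 m/day.
In each layer the seepage velocity is v_i = q/n_i, so the layer transit time is t_i = b_i·n_i / q:
  layer 1 (weathered basalt): t_1 = 3.80 × 0.10 / 0.6109 = 0.6220 d
  layer 2 (fine sand): t_2 = 5.96 × 0.22 / 0.6109 = 2.146 d
  layer 3 (clean gravel): t_3 = 1.33 × 0.29 / 0.6109 = 0.6314 d
Total t = Σ t_i = 3.400 days.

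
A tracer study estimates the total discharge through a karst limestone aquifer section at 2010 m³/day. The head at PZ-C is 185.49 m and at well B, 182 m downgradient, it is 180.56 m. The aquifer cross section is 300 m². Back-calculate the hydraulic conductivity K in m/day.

Hydraulic gradient i = (185.49 − 180.56) / 182 = 4.93 / 182 = 0.02709.
From Q = K·A·i, K = Q / (A·i) = 2010 / (300.0 × 0.02709) = 247.3 m/day.

247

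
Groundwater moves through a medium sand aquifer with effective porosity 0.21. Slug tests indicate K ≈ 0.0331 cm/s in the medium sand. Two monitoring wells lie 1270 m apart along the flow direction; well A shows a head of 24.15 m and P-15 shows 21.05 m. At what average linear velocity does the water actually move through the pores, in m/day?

0.332

Convert K: 0.0331 cm/s × 864 = 28.60 m/day.
Hydraulic gradient i = (24.15 − 21.05) / 1270 = 3.1 / 1270 = 0.002441.
Darcy flux q = K · i = 28.60 × 0.002441 = 0.06981 m/day.
Seepage velocity v = q / n_e = 0.06981 / 0.21 = 0.3324 m/day.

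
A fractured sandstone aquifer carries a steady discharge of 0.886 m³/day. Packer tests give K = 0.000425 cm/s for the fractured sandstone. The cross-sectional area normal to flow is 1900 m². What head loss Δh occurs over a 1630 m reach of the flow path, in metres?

2.07

Convert K: 0.000425 cm/s × 864 = 0.3672 m/day.
From Q = K·A·i, i = Q / (K·A) = 0.886 / (0.3672 × 1900) = 0.001270.
Head loss Δh = i · L = 0.001270 × 1630 = 2.070 m.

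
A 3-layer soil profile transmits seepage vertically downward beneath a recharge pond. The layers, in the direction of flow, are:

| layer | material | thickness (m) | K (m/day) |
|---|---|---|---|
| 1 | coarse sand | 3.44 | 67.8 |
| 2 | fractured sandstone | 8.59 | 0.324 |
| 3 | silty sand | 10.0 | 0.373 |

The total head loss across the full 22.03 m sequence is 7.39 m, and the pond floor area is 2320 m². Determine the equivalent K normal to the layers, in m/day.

0.413

Flow is perpendicular to layering, so the layers act in series and the equivalent K is the thickness-weighted harmonic mean.
Total thickness L = 3.44 + 8.59 + 10.0 = 22.03 m.
Σ(b_i/K_i) = 3.44/67.8 + 8.59/0.324 + 10.0/0.373 = 53.37 d.
K_eq = L / Σ(b_i/K_i) = 22.03 / 53.37 = 0.4128 m/day.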